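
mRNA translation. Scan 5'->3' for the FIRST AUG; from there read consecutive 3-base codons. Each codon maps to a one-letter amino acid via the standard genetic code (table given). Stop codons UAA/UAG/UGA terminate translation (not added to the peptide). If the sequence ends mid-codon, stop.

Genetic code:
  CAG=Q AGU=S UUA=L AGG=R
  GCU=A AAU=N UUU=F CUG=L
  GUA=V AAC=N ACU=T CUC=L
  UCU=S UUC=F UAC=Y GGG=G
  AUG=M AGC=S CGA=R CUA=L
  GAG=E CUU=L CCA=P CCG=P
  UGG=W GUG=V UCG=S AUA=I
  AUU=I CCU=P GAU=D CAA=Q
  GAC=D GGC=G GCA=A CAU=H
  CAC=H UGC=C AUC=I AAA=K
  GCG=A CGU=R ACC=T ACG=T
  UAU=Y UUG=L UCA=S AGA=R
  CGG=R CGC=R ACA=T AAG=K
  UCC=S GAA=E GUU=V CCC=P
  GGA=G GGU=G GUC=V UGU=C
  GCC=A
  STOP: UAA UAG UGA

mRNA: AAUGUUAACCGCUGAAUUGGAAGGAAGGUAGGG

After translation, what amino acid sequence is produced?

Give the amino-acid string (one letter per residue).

start AUG at pos 1
pos 1: AUG -> M; peptide=M
pos 4: UUA -> L; peptide=ML
pos 7: ACC -> T; peptide=MLT
pos 10: GCU -> A; peptide=MLTA
pos 13: GAA -> E; peptide=MLTAE
pos 16: UUG -> L; peptide=MLTAEL
pos 19: GAA -> E; peptide=MLTAELE
pos 22: GGA -> G; peptide=MLTAELEG
pos 25: AGG -> R; peptide=MLTAELEGR
pos 28: UAG -> STOP

Answer: MLTAELEGR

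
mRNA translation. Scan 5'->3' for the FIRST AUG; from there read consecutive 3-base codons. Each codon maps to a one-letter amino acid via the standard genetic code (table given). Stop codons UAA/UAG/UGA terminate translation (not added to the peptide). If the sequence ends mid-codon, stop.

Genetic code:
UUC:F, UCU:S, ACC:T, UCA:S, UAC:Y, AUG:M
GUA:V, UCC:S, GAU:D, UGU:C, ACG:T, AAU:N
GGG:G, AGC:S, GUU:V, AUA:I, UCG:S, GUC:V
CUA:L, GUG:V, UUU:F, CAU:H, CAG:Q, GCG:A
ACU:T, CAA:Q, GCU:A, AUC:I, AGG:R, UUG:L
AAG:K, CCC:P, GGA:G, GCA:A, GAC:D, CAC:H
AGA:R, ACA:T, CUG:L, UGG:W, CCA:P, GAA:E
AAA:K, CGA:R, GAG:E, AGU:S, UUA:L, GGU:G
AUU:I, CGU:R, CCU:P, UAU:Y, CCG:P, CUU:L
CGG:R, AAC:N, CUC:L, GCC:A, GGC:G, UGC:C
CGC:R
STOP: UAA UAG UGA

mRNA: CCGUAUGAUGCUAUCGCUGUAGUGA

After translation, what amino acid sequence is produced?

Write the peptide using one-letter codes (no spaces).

start AUG at pos 4
pos 4: AUG -> M; peptide=M
pos 7: AUG -> M; peptide=MM
pos 10: CUA -> L; peptide=MML
pos 13: UCG -> S; peptide=MMLS
pos 16: CUG -> L; peptide=MMLSL
pos 19: UAG -> STOP

Answer: MMLSL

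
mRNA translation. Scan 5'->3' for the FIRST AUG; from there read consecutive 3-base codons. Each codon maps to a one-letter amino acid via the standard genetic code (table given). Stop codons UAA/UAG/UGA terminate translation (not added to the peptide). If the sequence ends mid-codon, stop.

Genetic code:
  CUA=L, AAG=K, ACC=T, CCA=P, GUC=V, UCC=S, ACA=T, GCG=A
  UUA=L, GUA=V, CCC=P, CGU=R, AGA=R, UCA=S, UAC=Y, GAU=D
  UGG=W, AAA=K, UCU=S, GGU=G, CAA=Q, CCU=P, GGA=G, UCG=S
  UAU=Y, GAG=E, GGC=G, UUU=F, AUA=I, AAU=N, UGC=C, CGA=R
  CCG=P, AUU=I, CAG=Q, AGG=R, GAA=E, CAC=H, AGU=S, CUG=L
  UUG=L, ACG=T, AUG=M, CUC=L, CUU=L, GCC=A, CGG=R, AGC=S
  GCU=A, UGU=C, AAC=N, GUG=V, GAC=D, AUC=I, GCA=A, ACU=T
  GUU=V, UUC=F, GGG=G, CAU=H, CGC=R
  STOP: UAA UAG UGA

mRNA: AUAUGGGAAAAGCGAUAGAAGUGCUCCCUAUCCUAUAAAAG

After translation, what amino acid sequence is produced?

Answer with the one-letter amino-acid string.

Answer: MGKAIEVLPIL

Derivation:
start AUG at pos 2
pos 2: AUG -> M; peptide=M
pos 5: GGA -> G; peptide=MG
pos 8: AAA -> K; peptide=MGK
pos 11: GCG -> A; peptide=MGKA
pos 14: AUA -> I; peptide=MGKAI
pos 17: GAA -> E; peptide=MGKAIE
pos 20: GUG -> V; peptide=MGKAIEV
pos 23: CUC -> L; peptide=MGKAIEVL
pos 26: CCU -> P; peptide=MGKAIEVLP
pos 29: AUC -> I; peptide=MGKAIEVLPI
pos 32: CUA -> L; peptide=MGKAIEVLPIL
pos 35: UAA -> STOP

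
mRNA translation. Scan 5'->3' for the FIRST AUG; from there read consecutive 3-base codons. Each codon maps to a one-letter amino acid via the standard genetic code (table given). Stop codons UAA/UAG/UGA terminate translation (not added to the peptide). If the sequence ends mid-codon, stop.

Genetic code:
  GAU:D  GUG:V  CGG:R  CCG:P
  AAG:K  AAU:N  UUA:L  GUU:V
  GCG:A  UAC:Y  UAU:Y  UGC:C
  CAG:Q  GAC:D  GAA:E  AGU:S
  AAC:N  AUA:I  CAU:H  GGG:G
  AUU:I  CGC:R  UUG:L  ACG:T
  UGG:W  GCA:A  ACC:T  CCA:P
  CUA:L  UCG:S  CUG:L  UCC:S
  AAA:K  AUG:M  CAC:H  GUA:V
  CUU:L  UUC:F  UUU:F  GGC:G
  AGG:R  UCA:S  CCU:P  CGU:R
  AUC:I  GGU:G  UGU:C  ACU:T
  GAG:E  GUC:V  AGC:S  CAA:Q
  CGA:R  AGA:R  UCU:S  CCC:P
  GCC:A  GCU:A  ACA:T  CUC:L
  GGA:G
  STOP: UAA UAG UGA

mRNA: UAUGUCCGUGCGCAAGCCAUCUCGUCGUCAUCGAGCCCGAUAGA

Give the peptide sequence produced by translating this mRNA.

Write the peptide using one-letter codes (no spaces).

start AUG at pos 1
pos 1: AUG -> M; peptide=M
pos 4: UCC -> S; peptide=MS
pos 7: GUG -> V; peptide=MSV
pos 10: CGC -> R; peptide=MSVR
pos 13: AAG -> K; peptide=MSVRK
pos 16: CCA -> P; peptide=MSVRKP
pos 19: UCU -> S; peptide=MSVRKPS
pos 22: CGU -> R; peptide=MSVRKPSR
pos 25: CGU -> R; peptide=MSVRKPSRR
pos 28: CAU -> H; peptide=MSVRKPSRRH
pos 31: CGA -> R; peptide=MSVRKPSRRHR
pos 34: GCC -> A; peptide=MSVRKPSRRHRA
pos 37: CGA -> R; peptide=MSVRKPSRRHRAR
pos 40: UAG -> STOP

Answer: MSVRKPSRRHRAR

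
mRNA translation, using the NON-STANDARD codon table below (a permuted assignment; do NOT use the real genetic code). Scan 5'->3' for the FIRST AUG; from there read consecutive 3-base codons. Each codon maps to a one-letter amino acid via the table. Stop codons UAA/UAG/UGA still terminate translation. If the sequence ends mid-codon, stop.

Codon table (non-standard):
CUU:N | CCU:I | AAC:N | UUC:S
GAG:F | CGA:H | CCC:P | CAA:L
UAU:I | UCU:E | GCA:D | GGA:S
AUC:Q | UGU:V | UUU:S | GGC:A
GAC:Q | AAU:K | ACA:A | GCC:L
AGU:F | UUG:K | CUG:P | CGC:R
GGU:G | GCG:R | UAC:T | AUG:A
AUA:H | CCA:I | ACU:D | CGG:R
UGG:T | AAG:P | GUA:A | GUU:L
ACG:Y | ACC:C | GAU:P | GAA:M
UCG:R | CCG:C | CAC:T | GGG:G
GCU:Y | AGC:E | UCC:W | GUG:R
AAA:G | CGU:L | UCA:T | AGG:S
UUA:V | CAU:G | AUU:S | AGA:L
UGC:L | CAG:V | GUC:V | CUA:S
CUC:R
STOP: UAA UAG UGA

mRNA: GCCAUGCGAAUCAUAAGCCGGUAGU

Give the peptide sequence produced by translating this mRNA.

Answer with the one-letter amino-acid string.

start AUG at pos 3
pos 3: AUG -> A; peptide=A
pos 6: CGA -> H; peptide=AH
pos 9: AUC -> Q; peptide=AHQ
pos 12: AUA -> H; peptide=AHQH
pos 15: AGC -> E; peptide=AHQHE
pos 18: CGG -> R; peptide=AHQHER
pos 21: UAG -> STOP

Answer: AHQHER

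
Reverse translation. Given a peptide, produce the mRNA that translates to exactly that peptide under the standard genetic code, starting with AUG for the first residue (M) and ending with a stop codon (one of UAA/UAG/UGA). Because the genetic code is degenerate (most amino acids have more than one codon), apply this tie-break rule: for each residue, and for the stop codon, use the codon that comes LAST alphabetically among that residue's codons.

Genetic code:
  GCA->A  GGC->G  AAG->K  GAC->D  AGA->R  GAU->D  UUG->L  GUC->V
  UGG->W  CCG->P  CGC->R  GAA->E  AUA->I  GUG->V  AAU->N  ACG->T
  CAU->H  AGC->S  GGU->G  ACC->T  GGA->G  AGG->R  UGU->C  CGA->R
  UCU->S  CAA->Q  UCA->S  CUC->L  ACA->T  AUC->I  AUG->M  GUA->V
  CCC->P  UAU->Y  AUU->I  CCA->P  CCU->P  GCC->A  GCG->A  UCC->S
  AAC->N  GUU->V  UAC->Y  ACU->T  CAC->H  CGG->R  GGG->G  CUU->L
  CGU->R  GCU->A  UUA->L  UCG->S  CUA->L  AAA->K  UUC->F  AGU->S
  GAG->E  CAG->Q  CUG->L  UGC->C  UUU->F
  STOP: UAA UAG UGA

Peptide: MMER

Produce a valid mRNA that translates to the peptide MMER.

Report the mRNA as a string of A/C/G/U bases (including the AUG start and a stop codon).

residue 1: M -> AUG (start codon)
residue 2: M -> AUG (only codon)
residue 3: E codons sorted = GAA,GAG -> pick last = GAG
residue 4: R codons sorted = AGA,AGG,CGA,CGC,CGG,CGU -> pick last = CGU
terminator: stop codons sorted = UAA,UAG,UGA -> pick last = UGA

Answer: mRNA: AUGAUGGAGCGUUGA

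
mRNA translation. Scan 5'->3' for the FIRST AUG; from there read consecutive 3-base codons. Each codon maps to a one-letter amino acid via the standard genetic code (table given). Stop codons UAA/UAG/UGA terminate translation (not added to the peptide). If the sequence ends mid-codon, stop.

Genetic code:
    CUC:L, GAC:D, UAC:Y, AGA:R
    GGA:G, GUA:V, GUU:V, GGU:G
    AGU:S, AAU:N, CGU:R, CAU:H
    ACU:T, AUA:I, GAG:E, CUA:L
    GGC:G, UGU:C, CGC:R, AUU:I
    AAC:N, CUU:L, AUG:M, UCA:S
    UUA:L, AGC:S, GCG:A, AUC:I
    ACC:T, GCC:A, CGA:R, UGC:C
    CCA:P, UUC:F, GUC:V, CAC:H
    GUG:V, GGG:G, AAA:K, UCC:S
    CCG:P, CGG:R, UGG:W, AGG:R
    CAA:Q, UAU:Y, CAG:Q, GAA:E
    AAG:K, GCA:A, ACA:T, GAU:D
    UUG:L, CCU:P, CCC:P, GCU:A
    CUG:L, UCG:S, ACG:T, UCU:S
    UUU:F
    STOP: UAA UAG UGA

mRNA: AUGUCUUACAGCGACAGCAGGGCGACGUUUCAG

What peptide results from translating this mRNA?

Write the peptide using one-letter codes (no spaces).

Answer: MSYSDSRATFQ

Derivation:
start AUG at pos 0
pos 0: AUG -> M; peptide=M
pos 3: UCU -> S; peptide=MS
pos 6: UAC -> Y; peptide=MSY
pos 9: AGC -> S; peptide=MSYS
pos 12: GAC -> D; peptide=MSYSD
pos 15: AGC -> S; peptide=MSYSDS
pos 18: AGG -> R; peptide=MSYSDSR
pos 21: GCG -> A; peptide=MSYSDSRA
pos 24: ACG -> T; peptide=MSYSDSRAT
pos 27: UUU -> F; peptide=MSYSDSRATF
pos 30: CAG -> Q; peptide=MSYSDSRATFQ
pos 33: only 0 nt remain (<3), stop (end of mRNA)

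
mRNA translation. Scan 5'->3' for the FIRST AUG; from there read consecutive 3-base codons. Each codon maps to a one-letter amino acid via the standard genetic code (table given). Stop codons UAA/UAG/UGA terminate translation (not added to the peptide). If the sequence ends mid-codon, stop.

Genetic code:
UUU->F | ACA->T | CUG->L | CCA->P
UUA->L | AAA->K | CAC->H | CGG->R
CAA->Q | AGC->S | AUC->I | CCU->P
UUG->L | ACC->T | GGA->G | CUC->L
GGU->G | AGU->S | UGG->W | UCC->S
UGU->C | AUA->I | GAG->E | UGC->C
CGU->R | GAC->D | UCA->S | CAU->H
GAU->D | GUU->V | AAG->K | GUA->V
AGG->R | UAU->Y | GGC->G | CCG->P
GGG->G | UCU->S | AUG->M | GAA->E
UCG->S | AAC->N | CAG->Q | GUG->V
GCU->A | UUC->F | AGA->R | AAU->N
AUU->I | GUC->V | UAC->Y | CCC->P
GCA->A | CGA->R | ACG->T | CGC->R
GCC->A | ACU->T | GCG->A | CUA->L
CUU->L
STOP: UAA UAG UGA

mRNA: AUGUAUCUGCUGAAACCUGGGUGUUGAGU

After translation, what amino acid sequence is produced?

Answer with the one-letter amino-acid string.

Answer: MYLLKPGC

Derivation:
start AUG at pos 0
pos 0: AUG -> M; peptide=M
pos 3: UAU -> Y; peptide=MY
pos 6: CUG -> L; peptide=MYL
pos 9: CUG -> L; peptide=MYLL
pos 12: AAA -> K; peptide=MYLLK
pos 15: CCU -> P; peptide=MYLLKP
pos 18: GGG -> G; peptide=MYLLKPG
pos 21: UGU -> C; peptide=MYLLKPGC
pos 24: UGA -> STOP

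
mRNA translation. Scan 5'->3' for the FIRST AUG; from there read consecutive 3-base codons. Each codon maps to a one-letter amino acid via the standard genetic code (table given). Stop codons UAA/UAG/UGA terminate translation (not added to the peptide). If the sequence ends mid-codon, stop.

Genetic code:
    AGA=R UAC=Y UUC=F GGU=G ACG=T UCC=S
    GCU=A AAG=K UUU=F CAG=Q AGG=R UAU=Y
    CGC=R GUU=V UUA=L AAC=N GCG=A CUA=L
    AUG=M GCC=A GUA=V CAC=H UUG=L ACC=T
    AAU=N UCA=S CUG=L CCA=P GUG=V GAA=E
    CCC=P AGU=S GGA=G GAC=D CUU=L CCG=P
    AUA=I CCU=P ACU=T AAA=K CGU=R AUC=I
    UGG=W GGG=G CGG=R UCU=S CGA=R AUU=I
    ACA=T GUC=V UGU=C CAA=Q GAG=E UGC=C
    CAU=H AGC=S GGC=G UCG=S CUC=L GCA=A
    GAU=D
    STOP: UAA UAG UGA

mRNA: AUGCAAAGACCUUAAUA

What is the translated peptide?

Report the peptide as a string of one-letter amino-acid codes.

Answer: MQRP

Derivation:
start AUG at pos 0
pos 0: AUG -> M; peptide=M
pos 3: CAA -> Q; peptide=MQ
pos 6: AGA -> R; peptide=MQR
pos 9: CCU -> P; peptide=MQRP
pos 12: UAA -> STOP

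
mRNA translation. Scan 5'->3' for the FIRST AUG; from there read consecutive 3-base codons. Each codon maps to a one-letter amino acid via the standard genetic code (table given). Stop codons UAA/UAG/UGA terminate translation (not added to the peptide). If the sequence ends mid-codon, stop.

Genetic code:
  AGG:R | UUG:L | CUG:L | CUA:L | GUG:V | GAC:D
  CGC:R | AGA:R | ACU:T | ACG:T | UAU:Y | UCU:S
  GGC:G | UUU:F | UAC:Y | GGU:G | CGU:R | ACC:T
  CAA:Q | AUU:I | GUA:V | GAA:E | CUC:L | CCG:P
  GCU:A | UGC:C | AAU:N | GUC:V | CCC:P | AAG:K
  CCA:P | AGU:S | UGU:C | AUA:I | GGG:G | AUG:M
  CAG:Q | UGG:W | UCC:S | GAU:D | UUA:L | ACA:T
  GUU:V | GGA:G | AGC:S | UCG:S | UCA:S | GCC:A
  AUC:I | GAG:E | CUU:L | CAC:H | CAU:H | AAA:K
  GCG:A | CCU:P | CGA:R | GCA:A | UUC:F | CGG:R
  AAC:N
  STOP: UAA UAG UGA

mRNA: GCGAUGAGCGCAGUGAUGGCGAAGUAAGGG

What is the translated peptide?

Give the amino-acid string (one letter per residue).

start AUG at pos 3
pos 3: AUG -> M; peptide=M
pos 6: AGC -> S; peptide=MS
pos 9: GCA -> A; peptide=MSA
pos 12: GUG -> V; peptide=MSAV
pos 15: AUG -> M; peptide=MSAVM
pos 18: GCG -> A; peptide=MSAVMA
pos 21: AAG -> K; peptide=MSAVMAK
pos 24: UAA -> STOP

Answer: MSAVMAK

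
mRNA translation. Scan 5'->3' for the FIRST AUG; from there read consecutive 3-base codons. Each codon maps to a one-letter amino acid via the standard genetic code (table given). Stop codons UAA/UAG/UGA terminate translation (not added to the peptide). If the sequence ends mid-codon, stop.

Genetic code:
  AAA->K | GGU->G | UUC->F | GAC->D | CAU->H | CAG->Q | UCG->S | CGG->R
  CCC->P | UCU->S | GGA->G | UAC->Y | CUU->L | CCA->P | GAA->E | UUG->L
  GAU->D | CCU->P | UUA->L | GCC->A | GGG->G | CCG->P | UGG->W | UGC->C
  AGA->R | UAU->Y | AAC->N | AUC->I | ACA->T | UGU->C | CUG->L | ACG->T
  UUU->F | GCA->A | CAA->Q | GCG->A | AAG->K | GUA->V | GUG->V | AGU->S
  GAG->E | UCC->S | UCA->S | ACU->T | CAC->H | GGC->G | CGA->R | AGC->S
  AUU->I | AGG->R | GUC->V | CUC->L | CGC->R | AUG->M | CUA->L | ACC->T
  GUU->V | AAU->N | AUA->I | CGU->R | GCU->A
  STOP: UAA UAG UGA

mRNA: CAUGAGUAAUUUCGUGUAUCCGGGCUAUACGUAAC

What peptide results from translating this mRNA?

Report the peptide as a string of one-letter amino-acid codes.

Answer: MSNFVYPGYT

Derivation:
start AUG at pos 1
pos 1: AUG -> M; peptide=M
pos 4: AGU -> S; peptide=MS
pos 7: AAU -> N; peptide=MSN
pos 10: UUC -> F; peptide=MSNF
pos 13: GUG -> V; peptide=MSNFV
pos 16: UAU -> Y; peptide=MSNFVY
pos 19: CCG -> P; peptide=MSNFVYP
pos 22: GGC -> G; peptide=MSNFVYPG
pos 25: UAU -> Y; peptide=MSNFVYPGY
pos 28: ACG -> T; peptide=MSNFVYPGYT
pos 31: UAA -> STOP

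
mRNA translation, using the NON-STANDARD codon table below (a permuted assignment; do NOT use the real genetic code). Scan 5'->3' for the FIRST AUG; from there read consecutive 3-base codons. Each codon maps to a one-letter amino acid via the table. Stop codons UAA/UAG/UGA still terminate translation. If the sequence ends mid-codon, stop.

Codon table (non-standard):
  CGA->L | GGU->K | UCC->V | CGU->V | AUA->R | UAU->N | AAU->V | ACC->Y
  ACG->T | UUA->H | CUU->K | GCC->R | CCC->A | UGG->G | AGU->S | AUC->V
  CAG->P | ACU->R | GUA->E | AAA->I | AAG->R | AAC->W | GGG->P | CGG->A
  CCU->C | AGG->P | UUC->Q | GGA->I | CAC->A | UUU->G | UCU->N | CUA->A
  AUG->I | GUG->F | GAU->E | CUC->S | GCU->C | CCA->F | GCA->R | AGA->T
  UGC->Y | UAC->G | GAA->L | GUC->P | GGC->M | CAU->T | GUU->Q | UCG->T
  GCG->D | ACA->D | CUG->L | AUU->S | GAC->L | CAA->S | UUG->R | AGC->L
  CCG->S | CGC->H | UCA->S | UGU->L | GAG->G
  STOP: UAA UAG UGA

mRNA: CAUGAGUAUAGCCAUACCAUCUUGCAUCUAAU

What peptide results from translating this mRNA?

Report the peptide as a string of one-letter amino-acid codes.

Answer: ISRRRFNYV

Derivation:
start AUG at pos 1
pos 1: AUG -> I; peptide=I
pos 4: AGU -> S; peptide=IS
pos 7: AUA -> R; peptide=ISR
pos 10: GCC -> R; peptide=ISRR
pos 13: AUA -> R; peptide=ISRRR
pos 16: CCA -> F; peptide=ISRRRF
pos 19: UCU -> N; peptide=ISRRRFN
pos 22: UGC -> Y; peptide=ISRRRFNY
pos 25: AUC -> V; peptide=ISRRRFNYV
pos 28: UAA -> STOP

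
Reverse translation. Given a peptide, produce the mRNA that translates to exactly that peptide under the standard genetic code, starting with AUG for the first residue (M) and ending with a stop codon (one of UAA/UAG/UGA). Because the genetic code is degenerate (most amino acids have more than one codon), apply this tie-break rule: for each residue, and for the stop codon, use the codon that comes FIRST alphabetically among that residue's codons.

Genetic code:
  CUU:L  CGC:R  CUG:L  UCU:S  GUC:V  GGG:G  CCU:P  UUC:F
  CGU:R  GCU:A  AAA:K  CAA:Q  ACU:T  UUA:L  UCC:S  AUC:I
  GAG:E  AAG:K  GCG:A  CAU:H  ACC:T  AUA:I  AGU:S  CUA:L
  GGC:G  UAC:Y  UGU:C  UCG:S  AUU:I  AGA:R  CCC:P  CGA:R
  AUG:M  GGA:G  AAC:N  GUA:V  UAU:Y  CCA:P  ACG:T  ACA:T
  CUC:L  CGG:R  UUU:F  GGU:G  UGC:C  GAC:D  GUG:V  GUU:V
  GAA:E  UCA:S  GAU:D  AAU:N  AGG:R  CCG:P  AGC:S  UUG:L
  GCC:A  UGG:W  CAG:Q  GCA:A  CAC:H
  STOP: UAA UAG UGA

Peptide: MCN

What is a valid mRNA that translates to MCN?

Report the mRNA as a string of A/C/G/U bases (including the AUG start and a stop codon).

Answer: mRNA: AUGUGCAACUAA

Derivation:
residue 1: M -> AUG (start codon)
residue 2: C codons sorted = UGC,UGU -> pick first = UGC
residue 3: N codons sorted = AAC,AAU -> pick first = AAC
terminator: stop codons sorted = UAA,UAG,UGA -> pick first = UAA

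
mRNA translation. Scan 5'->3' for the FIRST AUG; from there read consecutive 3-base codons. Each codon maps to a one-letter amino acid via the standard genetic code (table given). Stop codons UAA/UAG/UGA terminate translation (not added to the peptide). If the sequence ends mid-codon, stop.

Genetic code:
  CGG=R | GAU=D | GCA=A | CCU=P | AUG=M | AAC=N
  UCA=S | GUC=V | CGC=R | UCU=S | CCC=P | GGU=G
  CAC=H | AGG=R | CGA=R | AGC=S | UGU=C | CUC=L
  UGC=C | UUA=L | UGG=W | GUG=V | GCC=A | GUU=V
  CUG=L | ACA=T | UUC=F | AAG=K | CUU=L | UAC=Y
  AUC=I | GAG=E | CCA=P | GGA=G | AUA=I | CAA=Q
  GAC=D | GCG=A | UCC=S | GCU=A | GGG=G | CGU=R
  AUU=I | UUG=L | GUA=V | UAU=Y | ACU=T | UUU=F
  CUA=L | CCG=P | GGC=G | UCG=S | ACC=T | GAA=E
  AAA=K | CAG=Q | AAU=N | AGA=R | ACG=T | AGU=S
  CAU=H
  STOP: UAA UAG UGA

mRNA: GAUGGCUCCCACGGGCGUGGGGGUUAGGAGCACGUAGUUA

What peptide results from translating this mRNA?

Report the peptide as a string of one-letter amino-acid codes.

start AUG at pos 1
pos 1: AUG -> M; peptide=M
pos 4: GCU -> A; peptide=MA
pos 7: CCC -> P; peptide=MAP
pos 10: ACG -> T; peptide=MAPT
pos 13: GGC -> G; peptide=MAPTG
pos 16: GUG -> V; peptide=MAPTGV
pos 19: GGG -> G; peptide=MAPTGVG
pos 22: GUU -> V; peptide=MAPTGVGV
pos 25: AGG -> R; peptide=MAPTGVGVR
pos 28: AGC -> S; peptide=MAPTGVGVRS
pos 31: ACG -> T; peptide=MAPTGVGVRST
pos 34: UAG -> STOP

Answer: MAPTGVGVRST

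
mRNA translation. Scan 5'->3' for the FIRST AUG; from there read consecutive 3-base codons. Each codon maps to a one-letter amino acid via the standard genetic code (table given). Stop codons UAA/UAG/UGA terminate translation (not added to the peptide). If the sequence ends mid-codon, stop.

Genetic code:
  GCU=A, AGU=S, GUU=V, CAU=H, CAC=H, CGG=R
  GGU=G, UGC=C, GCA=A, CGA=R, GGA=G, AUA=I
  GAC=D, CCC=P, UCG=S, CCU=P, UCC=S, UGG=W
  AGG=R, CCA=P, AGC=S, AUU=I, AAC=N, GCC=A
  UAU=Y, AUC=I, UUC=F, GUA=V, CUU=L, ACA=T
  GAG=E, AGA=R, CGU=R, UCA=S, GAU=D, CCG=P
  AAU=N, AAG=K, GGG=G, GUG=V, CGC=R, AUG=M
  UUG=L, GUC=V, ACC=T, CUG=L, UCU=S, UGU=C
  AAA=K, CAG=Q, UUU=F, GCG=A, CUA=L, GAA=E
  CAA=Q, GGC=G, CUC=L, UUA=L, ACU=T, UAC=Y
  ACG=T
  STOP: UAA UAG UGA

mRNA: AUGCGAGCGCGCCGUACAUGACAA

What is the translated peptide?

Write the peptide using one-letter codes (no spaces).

Answer: MRARRT

Derivation:
start AUG at pos 0
pos 0: AUG -> M; peptide=M
pos 3: CGA -> R; peptide=MR
pos 6: GCG -> A; peptide=MRA
pos 9: CGC -> R; peptide=MRAR
pos 12: CGU -> R; peptide=MRARR
pos 15: ACA -> T; peptide=MRARRT
pos 18: UGA -> STOP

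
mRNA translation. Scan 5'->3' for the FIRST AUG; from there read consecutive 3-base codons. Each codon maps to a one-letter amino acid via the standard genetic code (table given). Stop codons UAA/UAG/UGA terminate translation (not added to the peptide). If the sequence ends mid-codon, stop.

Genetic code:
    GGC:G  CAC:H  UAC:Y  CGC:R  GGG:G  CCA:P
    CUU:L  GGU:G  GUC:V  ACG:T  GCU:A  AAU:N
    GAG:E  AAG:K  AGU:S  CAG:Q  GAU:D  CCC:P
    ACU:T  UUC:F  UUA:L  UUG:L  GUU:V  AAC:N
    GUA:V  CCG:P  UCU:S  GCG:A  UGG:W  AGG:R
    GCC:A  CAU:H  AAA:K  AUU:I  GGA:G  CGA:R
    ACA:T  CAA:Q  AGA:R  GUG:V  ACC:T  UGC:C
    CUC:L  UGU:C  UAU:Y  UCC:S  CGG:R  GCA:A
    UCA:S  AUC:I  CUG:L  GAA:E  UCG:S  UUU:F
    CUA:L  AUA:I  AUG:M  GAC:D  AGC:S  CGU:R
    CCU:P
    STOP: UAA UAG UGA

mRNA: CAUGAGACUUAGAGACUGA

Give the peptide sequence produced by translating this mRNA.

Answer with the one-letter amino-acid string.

start AUG at pos 1
pos 1: AUG -> M; peptide=M
pos 4: AGA -> R; peptide=MR
pos 7: CUU -> L; peptide=MRL
pos 10: AGA -> R; peptide=MRLR
pos 13: GAC -> D; peptide=MRLRD
pos 16: UGA -> STOP

Answer: MRLRD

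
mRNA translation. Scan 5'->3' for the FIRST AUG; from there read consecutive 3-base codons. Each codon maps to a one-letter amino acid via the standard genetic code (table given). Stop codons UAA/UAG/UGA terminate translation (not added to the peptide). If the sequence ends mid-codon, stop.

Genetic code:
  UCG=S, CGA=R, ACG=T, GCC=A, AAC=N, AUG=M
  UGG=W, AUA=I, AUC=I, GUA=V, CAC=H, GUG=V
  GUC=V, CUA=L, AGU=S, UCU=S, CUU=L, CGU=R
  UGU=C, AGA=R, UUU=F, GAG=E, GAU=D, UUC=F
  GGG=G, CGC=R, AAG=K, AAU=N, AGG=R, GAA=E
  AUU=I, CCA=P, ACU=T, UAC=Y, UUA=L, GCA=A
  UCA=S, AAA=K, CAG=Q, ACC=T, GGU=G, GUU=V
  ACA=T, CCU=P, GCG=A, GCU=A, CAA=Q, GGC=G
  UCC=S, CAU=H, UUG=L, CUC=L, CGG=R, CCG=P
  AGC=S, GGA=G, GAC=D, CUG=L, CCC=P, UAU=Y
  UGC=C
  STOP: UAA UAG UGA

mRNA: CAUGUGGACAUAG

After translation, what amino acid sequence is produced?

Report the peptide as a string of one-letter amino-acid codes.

Answer: MWT

Derivation:
start AUG at pos 1
pos 1: AUG -> M; peptide=M
pos 4: UGG -> W; peptide=MW
pos 7: ACA -> T; peptide=MWT
pos 10: UAG -> STOP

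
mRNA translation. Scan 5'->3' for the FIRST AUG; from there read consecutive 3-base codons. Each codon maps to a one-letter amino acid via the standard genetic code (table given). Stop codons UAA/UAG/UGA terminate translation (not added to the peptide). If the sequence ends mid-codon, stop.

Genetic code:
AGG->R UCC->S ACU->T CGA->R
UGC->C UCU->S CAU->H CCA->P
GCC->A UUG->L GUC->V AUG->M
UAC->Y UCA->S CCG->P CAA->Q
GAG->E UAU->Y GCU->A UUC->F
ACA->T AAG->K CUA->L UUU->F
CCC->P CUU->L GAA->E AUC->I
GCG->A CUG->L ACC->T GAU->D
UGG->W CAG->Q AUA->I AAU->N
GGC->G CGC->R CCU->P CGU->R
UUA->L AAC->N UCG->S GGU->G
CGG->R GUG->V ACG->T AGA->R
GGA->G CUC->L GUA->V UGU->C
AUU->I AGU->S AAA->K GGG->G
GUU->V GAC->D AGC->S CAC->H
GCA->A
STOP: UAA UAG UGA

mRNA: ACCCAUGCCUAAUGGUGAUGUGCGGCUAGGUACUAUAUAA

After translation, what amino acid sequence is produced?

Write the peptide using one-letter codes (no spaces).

Answer: MPNGDVRLGTI

Derivation:
start AUG at pos 4
pos 4: AUG -> M; peptide=M
pos 7: CCU -> P; peptide=MP
pos 10: AAU -> N; peptide=MPN
pos 13: GGU -> G; peptide=MPNG
pos 16: GAU -> D; peptide=MPNGD
pos 19: GUG -> V; peptide=MPNGDV
pos 22: CGG -> R; peptide=MPNGDVR
pos 25: CUA -> L; peptide=MPNGDVRL
pos 28: GGU -> G; peptide=MPNGDVRLG
pos 31: ACU -> T; peptide=MPNGDVRLGT
pos 34: AUA -> I; peptide=MPNGDVRLGTI
pos 37: UAA -> STOP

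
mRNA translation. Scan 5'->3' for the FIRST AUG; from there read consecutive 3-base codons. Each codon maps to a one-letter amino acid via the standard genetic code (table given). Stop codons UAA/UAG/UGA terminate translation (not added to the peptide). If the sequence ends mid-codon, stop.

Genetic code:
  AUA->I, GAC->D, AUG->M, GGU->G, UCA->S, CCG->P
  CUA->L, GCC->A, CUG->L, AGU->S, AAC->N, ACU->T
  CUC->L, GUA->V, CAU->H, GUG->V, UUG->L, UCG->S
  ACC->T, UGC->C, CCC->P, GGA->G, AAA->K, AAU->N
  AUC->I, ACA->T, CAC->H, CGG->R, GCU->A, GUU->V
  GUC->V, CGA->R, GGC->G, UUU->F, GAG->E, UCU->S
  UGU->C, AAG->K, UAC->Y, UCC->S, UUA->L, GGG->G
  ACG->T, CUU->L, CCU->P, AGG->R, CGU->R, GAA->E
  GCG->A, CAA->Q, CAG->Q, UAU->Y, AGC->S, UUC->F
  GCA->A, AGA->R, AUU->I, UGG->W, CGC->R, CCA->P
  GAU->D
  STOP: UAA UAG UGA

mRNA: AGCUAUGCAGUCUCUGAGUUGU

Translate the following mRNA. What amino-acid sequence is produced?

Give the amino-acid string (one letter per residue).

start AUG at pos 4
pos 4: AUG -> M; peptide=M
pos 7: CAG -> Q; peptide=MQ
pos 10: UCU -> S; peptide=MQS
pos 13: CUG -> L; peptide=MQSL
pos 16: AGU -> S; peptide=MQSLS
pos 19: UGU -> C; peptide=MQSLSC
pos 22: only 0 nt remain (<3), stop (end of mRNA)

Answer: MQSLSC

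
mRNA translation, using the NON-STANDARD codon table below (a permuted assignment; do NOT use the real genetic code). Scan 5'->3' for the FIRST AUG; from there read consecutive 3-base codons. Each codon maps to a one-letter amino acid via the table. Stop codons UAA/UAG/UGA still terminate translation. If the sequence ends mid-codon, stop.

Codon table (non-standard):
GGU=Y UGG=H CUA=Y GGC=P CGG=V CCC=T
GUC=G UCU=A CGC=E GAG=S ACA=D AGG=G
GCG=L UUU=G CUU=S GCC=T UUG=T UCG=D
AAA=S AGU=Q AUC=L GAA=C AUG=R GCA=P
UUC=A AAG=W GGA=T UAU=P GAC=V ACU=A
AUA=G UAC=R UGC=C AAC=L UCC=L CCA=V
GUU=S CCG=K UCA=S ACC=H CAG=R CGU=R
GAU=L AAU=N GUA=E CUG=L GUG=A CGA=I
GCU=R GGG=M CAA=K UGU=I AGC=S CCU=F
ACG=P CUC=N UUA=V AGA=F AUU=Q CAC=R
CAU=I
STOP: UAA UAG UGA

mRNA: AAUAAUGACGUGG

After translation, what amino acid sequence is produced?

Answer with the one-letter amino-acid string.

Answer: RPH

Derivation:
start AUG at pos 4
pos 4: AUG -> R; peptide=R
pos 7: ACG -> P; peptide=RP
pos 10: UGG -> H; peptide=RPH
pos 13: only 0 nt remain (<3), stop (end of mRNA)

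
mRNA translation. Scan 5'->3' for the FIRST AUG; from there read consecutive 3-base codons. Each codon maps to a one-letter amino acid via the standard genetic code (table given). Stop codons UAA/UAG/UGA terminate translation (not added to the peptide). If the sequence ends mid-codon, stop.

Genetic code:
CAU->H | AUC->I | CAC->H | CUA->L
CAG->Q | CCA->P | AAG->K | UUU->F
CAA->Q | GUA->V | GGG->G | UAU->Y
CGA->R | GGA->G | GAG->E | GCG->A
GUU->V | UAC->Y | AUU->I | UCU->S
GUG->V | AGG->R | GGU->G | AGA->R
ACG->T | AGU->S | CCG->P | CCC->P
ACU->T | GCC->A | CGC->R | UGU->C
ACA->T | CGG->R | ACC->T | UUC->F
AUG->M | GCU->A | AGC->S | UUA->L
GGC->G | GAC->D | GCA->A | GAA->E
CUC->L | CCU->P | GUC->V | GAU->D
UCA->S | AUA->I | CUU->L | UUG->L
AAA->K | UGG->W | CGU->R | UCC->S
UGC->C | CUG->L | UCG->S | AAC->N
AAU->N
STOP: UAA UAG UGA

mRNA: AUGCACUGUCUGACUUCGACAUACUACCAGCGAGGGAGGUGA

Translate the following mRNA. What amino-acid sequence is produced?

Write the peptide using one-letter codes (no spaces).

start AUG at pos 0
pos 0: AUG -> M; peptide=M
pos 3: CAC -> H; peptide=MH
pos 6: UGU -> C; peptide=MHC
pos 9: CUG -> L; peptide=MHCL
pos 12: ACU -> T; peptide=MHCLT
pos 15: UCG -> S; peptide=MHCLTS
pos 18: ACA -> T; peptide=MHCLTST
pos 21: UAC -> Y; peptide=MHCLTSTY
pos 24: UAC -> Y; peptide=MHCLTSTYY
pos 27: CAG -> Q; peptide=MHCLTSTYYQ
pos 30: CGA -> R; peptide=MHCLTSTYYQR
pos 33: GGG -> G; peptide=MHCLTSTYYQRG
pos 36: AGG -> R; peptide=MHCLTSTYYQRGR
pos 39: UGA -> STOP

Answer: MHCLTSTYYQRGR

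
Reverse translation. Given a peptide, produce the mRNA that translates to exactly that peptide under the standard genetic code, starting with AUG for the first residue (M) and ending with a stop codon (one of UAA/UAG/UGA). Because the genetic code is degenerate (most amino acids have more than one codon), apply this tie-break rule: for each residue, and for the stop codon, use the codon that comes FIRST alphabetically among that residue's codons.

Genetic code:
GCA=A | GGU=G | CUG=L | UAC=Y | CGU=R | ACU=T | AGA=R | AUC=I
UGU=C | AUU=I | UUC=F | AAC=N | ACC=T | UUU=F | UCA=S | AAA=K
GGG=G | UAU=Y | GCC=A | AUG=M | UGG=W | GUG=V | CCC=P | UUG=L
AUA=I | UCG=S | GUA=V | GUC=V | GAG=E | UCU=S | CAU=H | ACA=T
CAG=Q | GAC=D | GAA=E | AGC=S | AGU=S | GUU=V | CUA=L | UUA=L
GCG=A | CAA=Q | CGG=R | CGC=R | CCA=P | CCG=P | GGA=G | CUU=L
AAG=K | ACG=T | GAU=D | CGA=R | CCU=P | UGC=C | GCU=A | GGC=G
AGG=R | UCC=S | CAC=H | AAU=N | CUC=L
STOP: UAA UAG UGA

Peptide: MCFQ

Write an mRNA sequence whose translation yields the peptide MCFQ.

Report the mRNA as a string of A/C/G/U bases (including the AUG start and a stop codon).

residue 1: M -> AUG (start codon)
residue 2: C codons sorted = UGC,UGU -> pick first = UGC
residue 3: F codons sorted = UUC,UUU -> pick first = UUC
residue 4: Q codons sorted = CAA,CAG -> pick first = CAA
terminator: stop codons sorted = UAA,UAG,UGA -> pick first = UAA

Answer: mRNA: AUGUGCUUCCAAUAA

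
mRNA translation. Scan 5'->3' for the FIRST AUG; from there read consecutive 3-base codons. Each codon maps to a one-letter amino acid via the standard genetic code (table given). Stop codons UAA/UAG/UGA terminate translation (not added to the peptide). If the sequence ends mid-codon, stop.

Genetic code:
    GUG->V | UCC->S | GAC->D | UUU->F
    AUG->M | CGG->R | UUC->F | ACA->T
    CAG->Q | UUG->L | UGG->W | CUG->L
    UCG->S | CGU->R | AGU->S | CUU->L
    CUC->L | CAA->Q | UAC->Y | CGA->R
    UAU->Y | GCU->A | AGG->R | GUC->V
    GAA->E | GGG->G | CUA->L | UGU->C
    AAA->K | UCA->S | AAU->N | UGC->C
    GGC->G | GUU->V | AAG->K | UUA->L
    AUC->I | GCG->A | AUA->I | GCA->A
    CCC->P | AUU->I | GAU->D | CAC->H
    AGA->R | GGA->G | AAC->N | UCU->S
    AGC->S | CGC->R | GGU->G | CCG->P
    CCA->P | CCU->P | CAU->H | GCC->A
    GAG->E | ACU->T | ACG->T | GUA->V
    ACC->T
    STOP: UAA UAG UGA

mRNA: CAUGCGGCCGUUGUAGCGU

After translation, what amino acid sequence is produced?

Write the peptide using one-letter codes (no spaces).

Answer: MRPL

Derivation:
start AUG at pos 1
pos 1: AUG -> M; peptide=M
pos 4: CGG -> R; peptide=MR
pos 7: CCG -> P; peptide=MRP
pos 10: UUG -> L; peptide=MRPL
pos 13: UAG -> STOP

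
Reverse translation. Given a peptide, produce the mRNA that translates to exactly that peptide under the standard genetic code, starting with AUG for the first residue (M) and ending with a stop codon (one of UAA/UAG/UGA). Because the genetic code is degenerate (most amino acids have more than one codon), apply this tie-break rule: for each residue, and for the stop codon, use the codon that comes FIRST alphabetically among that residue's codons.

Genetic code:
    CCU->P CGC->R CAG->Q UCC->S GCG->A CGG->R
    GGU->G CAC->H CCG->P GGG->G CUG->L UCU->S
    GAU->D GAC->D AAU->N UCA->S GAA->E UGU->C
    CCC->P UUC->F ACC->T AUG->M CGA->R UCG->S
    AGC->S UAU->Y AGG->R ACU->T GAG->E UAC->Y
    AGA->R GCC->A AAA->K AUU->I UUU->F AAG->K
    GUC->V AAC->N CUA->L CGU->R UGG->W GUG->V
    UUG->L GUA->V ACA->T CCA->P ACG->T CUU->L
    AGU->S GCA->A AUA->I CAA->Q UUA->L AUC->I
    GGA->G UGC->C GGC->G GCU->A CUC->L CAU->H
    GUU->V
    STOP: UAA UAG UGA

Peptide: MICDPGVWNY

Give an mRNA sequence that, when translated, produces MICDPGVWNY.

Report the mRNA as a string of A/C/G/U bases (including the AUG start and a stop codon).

residue 1: M -> AUG (start codon)
residue 2: I codons sorted = AUA,AUC,AUU -> pick first = AUA
residue 3: C codons sorted = UGC,UGU -> pick first = UGC
residue 4: D codons sorted = GAC,GAU -> pick first = GAC
residue 5: P codons sorted = CCA,CCC,CCG,CCU -> pick first = CCA
residue 6: G codons sorted = GGA,GGC,GGG,GGU -> pick first = GGA
residue 7: V codons sorted = GUA,GUC,GUG,GUU -> pick first = GUA
residue 8: W -> UGG (only codon)
residue 9: N codons sorted = AAC,AAU -> pick first = AAC
residue 10: Y codons sorted = UAC,UAU -> pick first = UAC
terminator: stop codons sorted = UAA,UAG,UGA -> pick first = UAA

Answer: mRNA: AUGAUAUGCGACCCAGGAGUAUGGAACUACUAA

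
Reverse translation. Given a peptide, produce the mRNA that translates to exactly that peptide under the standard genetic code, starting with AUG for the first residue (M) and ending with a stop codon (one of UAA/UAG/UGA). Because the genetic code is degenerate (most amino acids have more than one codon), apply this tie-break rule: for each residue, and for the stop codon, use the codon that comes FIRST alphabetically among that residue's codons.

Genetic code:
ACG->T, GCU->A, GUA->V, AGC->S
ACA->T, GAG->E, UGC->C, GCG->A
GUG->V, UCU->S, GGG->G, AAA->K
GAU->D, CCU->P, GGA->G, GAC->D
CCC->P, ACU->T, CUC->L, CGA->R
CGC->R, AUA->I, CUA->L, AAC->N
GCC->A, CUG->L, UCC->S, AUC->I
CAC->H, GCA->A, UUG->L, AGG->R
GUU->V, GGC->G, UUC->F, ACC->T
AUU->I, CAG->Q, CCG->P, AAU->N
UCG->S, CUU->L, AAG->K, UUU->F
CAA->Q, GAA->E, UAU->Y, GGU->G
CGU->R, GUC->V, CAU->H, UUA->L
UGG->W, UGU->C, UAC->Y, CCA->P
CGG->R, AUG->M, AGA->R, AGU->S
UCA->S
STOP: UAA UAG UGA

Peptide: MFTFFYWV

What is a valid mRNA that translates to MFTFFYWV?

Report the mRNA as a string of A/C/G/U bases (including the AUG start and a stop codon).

residue 1: M -> AUG (start codon)
residue 2: F codons sorted = UUC,UUU -> pick first = UUC
residue 3: T codons sorted = ACA,ACC,ACG,ACU -> pick first = ACA
residue 4: F codons sorted = UUC,UUU -> pick first = UUC
residue 5: F codons sorted = UUC,UUU -> pick first = UUC
residue 6: Y codons sorted = UAC,UAU -> pick first = UAC
residue 7: W -> UGG (only codon)
residue 8: V codons sorted = GUA,GUC,GUG,GUU -> pick first = GUA
terminator: stop codons sorted = UAA,UAG,UGA -> pick first = UAA

Answer: mRNA: AUGUUCACAUUCUUCUACUGGGUAUAA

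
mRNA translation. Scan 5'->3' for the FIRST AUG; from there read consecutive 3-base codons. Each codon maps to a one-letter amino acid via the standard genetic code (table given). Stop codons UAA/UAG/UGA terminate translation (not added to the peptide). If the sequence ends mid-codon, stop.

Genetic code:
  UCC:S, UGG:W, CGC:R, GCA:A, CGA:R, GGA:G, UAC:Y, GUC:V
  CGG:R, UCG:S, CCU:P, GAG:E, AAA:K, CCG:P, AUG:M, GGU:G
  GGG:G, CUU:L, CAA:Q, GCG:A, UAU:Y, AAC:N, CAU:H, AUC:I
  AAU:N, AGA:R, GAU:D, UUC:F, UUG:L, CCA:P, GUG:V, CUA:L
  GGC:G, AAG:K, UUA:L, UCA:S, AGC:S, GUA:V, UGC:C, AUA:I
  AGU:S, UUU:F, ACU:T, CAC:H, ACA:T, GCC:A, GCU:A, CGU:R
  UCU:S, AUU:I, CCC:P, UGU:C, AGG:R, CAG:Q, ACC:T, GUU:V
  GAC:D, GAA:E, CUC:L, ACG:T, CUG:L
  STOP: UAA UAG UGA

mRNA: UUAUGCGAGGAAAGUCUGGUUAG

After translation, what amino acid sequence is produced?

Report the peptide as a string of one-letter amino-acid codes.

Answer: MRGKSG

Derivation:
start AUG at pos 2
pos 2: AUG -> M; peptide=M
pos 5: CGA -> R; peptide=MR
pos 8: GGA -> G; peptide=MRG
pos 11: AAG -> K; peptide=MRGK
pos 14: UCU -> S; peptide=MRGKS
pos 17: GGU -> G; peptide=MRGKSG
pos 20: UAG -> STOP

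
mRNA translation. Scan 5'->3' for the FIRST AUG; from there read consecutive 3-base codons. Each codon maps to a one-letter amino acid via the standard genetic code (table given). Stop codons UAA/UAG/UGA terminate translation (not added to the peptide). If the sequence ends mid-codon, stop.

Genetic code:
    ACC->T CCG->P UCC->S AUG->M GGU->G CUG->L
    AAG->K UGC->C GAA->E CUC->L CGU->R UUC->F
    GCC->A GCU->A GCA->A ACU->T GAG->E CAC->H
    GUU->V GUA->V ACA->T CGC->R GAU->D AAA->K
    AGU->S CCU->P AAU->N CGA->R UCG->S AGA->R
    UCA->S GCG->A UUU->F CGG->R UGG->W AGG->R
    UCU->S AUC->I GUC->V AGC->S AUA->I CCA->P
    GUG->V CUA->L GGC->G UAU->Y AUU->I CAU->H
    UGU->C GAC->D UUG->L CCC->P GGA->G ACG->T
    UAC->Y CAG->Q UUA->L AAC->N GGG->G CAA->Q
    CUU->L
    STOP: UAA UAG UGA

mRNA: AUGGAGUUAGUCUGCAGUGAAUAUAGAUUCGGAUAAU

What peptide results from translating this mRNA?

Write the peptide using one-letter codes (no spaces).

Answer: MELVCSEYRFG

Derivation:
start AUG at pos 0
pos 0: AUG -> M; peptide=M
pos 3: GAG -> E; peptide=ME
pos 6: UUA -> L; peptide=MEL
pos 9: GUC -> V; peptide=MELV
pos 12: UGC -> C; peptide=MELVC
pos 15: AGU -> S; peptide=MELVCS
pos 18: GAA -> E; peptide=MELVCSE
pos 21: UAU -> Y; peptide=MELVCSEY
pos 24: AGA -> R; peptide=MELVCSEYR
pos 27: UUC -> F; peptide=MELVCSEYRF
pos 30: GGA -> G; peptide=MELVCSEYRFG
pos 33: UAA -> STOP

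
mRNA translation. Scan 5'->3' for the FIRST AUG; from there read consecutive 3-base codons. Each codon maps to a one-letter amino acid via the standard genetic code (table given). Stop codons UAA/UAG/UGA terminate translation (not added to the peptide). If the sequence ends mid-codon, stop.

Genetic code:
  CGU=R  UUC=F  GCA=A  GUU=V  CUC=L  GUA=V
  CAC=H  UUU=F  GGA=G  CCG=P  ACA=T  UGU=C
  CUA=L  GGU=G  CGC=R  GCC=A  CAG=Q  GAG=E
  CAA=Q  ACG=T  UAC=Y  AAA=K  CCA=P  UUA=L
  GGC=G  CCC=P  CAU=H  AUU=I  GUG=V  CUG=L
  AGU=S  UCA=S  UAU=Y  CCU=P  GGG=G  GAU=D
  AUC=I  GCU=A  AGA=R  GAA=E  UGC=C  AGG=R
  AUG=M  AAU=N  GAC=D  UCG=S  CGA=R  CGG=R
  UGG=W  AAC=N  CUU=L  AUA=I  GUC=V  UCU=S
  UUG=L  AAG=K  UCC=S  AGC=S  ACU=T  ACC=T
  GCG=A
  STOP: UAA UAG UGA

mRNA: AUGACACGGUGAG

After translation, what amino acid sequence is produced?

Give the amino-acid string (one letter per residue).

start AUG at pos 0
pos 0: AUG -> M; peptide=M
pos 3: ACA -> T; peptide=MT
pos 6: CGG -> R; peptide=MTR
pos 9: UGA -> STOP

Answer: MTR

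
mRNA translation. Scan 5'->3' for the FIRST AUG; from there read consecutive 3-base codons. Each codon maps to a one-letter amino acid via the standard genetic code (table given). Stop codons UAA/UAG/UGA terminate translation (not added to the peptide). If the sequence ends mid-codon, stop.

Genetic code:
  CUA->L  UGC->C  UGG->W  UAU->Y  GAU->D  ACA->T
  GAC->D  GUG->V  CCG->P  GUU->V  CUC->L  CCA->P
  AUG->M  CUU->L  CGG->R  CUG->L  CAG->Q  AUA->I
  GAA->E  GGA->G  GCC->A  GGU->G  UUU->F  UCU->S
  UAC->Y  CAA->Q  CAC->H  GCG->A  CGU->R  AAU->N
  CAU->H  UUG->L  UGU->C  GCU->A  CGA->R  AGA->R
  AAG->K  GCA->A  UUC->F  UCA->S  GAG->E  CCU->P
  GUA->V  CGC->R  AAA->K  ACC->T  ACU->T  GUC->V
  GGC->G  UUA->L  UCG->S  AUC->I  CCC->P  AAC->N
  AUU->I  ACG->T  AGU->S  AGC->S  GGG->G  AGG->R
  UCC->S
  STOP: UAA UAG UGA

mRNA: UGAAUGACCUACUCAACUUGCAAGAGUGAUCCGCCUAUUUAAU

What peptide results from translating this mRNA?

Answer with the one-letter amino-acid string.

Answer: MTYSTCKSDPPI

Derivation:
start AUG at pos 3
pos 3: AUG -> M; peptide=M
pos 6: ACC -> T; peptide=MT
pos 9: UAC -> Y; peptide=MTY
pos 12: UCA -> S; peptide=MTYS
pos 15: ACU -> T; peptide=MTYST
pos 18: UGC -> C; peptide=MTYSTC
pos 21: AAG -> K; peptide=MTYSTCK
pos 24: AGU -> S; peptide=MTYSTCKS
pos 27: GAU -> D; peptide=MTYSTCKSD
pos 30: CCG -> P; peptide=MTYSTCKSDP
pos 33: CCU -> P; peptide=MTYSTCKSDPP
pos 36: AUU -> I; peptide=MTYSTCKSDPPI
pos 39: UAA -> STOP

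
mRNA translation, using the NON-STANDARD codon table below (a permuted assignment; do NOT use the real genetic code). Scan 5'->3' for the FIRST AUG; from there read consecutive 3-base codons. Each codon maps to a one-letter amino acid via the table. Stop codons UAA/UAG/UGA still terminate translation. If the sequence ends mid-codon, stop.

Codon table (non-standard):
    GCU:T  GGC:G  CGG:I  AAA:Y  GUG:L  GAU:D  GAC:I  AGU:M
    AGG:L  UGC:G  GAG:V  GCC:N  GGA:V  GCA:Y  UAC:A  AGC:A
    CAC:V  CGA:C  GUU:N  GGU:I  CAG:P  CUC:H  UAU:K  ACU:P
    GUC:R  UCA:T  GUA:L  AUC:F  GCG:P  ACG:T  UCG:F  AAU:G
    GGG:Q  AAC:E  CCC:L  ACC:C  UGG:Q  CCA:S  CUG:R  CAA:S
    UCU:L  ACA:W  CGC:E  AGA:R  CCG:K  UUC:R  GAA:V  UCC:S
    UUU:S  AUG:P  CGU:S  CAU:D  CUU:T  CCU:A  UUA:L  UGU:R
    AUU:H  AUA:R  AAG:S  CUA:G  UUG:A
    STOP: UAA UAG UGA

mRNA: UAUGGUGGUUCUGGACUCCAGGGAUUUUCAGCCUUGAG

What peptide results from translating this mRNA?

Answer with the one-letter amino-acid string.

Answer: PLNRISLDSPA

Derivation:
start AUG at pos 1
pos 1: AUG -> P; peptide=P
pos 4: GUG -> L; peptide=PL
pos 7: GUU -> N; peptide=PLN
pos 10: CUG -> R; peptide=PLNR
pos 13: GAC -> I; peptide=PLNRI
pos 16: UCC -> S; peptide=PLNRIS
pos 19: AGG -> L; peptide=PLNRISL
pos 22: GAU -> D; peptide=PLNRISLD
pos 25: UUU -> S; peptide=PLNRISLDS
pos 28: CAG -> P; peptide=PLNRISLDSP
pos 31: CCU -> A; peptide=PLNRISLDSPA
pos 34: UGA -> STOP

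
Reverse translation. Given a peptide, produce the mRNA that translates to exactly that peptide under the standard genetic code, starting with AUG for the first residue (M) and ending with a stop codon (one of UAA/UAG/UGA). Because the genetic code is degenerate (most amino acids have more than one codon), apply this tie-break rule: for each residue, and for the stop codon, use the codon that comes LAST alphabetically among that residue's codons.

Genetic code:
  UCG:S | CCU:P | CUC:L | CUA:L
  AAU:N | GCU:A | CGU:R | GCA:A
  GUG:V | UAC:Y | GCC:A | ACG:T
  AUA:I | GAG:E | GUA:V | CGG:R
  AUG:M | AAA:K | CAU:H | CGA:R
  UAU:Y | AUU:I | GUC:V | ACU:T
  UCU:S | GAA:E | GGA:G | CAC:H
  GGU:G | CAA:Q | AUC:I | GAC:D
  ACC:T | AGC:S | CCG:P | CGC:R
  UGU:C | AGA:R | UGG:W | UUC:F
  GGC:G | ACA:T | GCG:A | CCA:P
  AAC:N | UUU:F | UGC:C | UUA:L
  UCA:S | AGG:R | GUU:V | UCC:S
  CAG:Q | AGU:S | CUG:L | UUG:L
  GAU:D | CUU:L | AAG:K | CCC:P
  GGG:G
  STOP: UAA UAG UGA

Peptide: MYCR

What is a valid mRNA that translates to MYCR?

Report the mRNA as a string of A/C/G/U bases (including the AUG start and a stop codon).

Answer: mRNA: AUGUAUUGUCGUUGA

Derivation:
residue 1: M -> AUG (start codon)
residue 2: Y codons sorted = UAC,UAU -> pick last = UAU
residue 3: C codons sorted = UGC,UGU -> pick last = UGU
residue 4: R codons sorted = AGA,AGG,CGA,CGC,CGG,CGU -> pick last = CGU
terminator: stop codons sorted = UAA,UAG,UGA -> pick last = UGA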